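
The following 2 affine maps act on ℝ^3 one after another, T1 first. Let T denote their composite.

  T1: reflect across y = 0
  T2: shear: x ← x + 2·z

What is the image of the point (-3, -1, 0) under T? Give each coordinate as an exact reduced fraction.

T1 reflect across y = 0: (-3, -1, 0) → (-3, 1, 0)
T2 shear: x ← x + 2·z: (-3, 1, 0) → (-3, 1, 0)

T(p) = (-3, 1, 0)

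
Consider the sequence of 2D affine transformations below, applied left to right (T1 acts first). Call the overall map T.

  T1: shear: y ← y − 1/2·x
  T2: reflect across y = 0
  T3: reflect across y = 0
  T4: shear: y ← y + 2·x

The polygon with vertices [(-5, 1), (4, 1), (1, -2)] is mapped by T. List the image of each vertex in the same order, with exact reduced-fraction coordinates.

T1 shear: y ← y − 1/2·x: (-5, 1) → (-5, 7/2); (4, 1) → (4, -1); (1, -2) → (1, -5/2)
T2 reflect across y = 0: (-5, 7/2) → (-5, -7/2); (4, -1) → (4, 1); (1, -5/2) → (1, 5/2)
T3 reflect across y = 0: (-5, -7/2) → (-5, 7/2); (4, 1) → (4, -1); (1, 5/2) → (1, -5/2)
T4 shear: y ← y + 2·x: (-5, 7/2) → (-5, -13/2); (4, -1) → (4, 7); (1, -5/2) → (1, -1/2)

image vertices: (-5, -13/2), (4, 7), (1, -1/2)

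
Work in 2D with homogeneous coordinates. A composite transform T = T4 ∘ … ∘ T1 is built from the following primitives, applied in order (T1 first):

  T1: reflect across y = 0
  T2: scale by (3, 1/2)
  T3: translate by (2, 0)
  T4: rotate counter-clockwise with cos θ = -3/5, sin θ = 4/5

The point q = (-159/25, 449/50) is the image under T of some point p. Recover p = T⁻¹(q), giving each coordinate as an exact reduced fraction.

T1 = [1 0 0; 0 -1 0; 0 0 1]
T2·T1 = [3 0 0; 0 -1/2 0; 0 0 1]
T3·…·T1 = [3 0 2; 0 -1/2 0; 0 0 1]
T4·…·T1 = [-9/5 2/5 -6/5; 12/5 3/10 8/5; 0 0 1]
det M = -3/2; M⁻¹ = [-1/5 4/15 -2/3; 8/5 6/5 0; 0 0 1]
M⁻¹ · (-159/25, 449/50)ᵀ = (3, 3/5)ᵀ

p = (3, 3/5)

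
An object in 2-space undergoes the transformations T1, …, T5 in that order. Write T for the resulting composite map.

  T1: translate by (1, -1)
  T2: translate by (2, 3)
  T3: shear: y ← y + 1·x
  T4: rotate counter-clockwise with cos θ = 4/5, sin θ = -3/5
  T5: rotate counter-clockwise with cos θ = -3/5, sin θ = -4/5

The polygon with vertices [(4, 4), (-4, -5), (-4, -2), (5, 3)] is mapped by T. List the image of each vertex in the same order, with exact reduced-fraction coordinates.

T1 translate by (1, -1): (4, 4) → (5, 3); (-4, -5) → (-3, -6); (-4, -2) → (-3, -3); (5, 3) → (6, 2)
T2 translate by (2, 3): (5, 3) → (7, 6); (-3, -6) → (-1, -3); (-3, -3) → (-1, 0); (6, 2) → (8, 5)
T3 shear: y ← y + 1·x: (7, 6) → (7, 13); (-1, -3) → (-1, -4); (-1, 0) → (-1, -1); (8, 5) → (8, 13)
T4 rotate counter-clockwise with cos θ = 4/5, sin θ = -3/5: (7, 13) → (67/5, 31/5); (-1, -4) → (-16/5, -13/5); (-1, -1) → (-7/5, -1/5); (8, 13) → (71/5, 28/5)
T5 rotate counter-clockwise with cos θ = -3/5, sin θ = -4/5: (67/5, 31/5) → (-77/25, -361/25); (-16/5, -13/5) → (-4/25, 103/25); (-7/5, -1/5) → (17/25, 31/25); (71/5, 28/5) → (-101/25, -368/25)

image vertices: (-77/25, -361/25), (-4/25, 103/25), (17/25, 31/25), (-101/25, -368/25)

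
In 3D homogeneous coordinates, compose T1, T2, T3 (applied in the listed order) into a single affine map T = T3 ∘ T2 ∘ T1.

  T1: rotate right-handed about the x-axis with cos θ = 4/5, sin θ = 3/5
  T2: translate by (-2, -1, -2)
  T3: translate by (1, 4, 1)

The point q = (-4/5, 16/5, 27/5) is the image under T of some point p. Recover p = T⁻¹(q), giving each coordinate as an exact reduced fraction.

T1 = [1 0 0 0; 0 4/5 -3/5 0; 0 3/5 4/5 0; 0 0 0 1]
T2·T1 = [1 0 0 -2; 0 4/5 -3/5 -1; 0 3/5 4/5 -2; 0 0 0 1]
T3·…·T1 = [1 0 0 -1; 0 4/5 -3/5 3; 0 3/5 4/5 -1; 0 0 0 1]
det M = 1; M⁻¹ = [1 0 0 1; 0 4/5 3/5 -9/5; 0 -3/5 4/5 13/5; 0 0 0 1]
M⁻¹ · (-4/5, 16/5, 27/5)ᵀ = (1/5, 4, 5)ᵀ

p = (1/5, 4, 5)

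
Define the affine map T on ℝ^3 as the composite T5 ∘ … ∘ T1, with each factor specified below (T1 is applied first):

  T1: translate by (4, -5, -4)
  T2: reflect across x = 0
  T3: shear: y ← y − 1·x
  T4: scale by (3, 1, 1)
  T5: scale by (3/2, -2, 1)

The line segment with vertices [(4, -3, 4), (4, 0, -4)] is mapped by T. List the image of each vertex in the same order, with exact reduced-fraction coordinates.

image vertices: (-36, 0, 0), (-36, -6, -8)

T1 translate by (4, -5, -4): (4, -3, 4) → (8, -8, 0); (4, 0, -4) → (8, -5, -8)
T2 reflect across x = 0: (8, -8, 0) → (-8, -8, 0); (8, -5, -8) → (-8, -5, -8)
T3 shear: y ← y − 1·x: (-8, -8, 0) → (-8, 0, 0); (-8, -5, -8) → (-8, 3, -8)
T4 scale by (3, 1, 1): (-8, 0, 0) → (-24, 0, 0); (-8, 3, -8) → (-24, 3, -8)
T5 scale by (3/2, -2, 1): (-24, 0, 0) → (-36, 0, 0); (-24, 3, -8) → (-36, -6, -8)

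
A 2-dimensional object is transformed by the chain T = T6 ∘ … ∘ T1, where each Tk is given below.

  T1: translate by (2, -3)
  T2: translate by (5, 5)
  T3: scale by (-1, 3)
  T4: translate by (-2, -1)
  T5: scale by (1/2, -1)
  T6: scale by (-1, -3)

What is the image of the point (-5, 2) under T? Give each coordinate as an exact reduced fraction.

T1 translate by (2, -3): (-5, 2) → (-3, -1)
T2 translate by (5, 5): (-3, -1) → (2, 4)
T3 scale by (-1, 3): (2, 4) → (-2, 12)
T4 translate by (-2, -1): (-2, 12) → (-4, 11)
T5 scale by (1/2, -1): (-4, 11) → (-2, -11)
T6 scale by (-1, -3): (-2, -11) → (2, 33)

T(p) = (2, 33)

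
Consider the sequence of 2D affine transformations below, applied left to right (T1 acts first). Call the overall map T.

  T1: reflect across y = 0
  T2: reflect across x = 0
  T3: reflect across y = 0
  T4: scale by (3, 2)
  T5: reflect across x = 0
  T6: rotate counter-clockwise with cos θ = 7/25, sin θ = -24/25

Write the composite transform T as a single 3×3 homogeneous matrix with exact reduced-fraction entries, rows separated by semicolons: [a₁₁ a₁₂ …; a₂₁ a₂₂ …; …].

T = [21/25 48/25 0; -72/25 14/25 0; 0 0 1]

T1 = [1 0 0; 0 -1 0; 0 0 1]
T2·T1 = [-1 0 0; 0 -1 0; 0 0 1]
T3·…·T1 = [-1 0 0; 0 1 0; 0 0 1]
T4·…·T1 = [-3 0 0; 0 2 0; 0 0 1]
T5·…·T1 = [3 0 0; 0 2 0; 0 0 1]
T6·…·T1 = [21/25 48/25 0; -72/25 14/25 0; 0 0 1]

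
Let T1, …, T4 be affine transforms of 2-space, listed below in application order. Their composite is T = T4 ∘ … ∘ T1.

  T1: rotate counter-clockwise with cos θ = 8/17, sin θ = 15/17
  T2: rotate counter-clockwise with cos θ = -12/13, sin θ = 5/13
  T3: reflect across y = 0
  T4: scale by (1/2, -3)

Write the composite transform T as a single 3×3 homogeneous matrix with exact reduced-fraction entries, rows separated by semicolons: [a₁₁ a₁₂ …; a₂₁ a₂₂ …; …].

T1 = [8/17 -15/17 0; 15/17 8/17 0; 0 0 1]
T2·T1 = [-171/221 140/221 0; -140/221 -171/221 0; 0 0 1]
T3·…·T1 = [-171/221 140/221 0; 140/221 171/221 0; 0 0 1]
T4·…·T1 = [-171/442 70/221 0; -420/221 -513/221 0; 0 0 1]

T = [-171/442 70/221 0; -420/221 -513/221 0; 0 0 1]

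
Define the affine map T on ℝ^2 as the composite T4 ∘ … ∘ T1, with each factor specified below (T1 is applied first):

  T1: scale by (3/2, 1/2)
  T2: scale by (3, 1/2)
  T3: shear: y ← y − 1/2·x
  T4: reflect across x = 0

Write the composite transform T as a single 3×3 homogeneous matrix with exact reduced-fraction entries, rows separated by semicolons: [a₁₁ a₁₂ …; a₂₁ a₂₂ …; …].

T1 = [3/2 0 0; 0 1/2 0; 0 0 1]
T2·T1 = [9/2 0 0; 0 1/4 0; 0 0 1]
T3·…·T1 = [9/2 0 0; -9/4 1/4 0; 0 0 1]
T4·…·T1 = [-9/2 0 0; -9/4 1/4 0; 0 0 1]

T = [-9/2 0 0; -9/4 1/4 0; 0 0 1]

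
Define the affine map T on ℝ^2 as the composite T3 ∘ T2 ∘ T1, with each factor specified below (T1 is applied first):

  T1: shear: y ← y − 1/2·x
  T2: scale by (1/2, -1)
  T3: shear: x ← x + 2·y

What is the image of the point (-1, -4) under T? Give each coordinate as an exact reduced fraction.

T1 shear: y ← y − 1/2·x: (-1, -4) → (-1, -7/2)
T2 scale by (1/2, -1): (-1, -7/2) → (-1/2, 7/2)
T3 shear: x ← x + 2·y: (-1/2, 7/2) → (13/2, 7/2)

T(p) = (13/2, 7/2)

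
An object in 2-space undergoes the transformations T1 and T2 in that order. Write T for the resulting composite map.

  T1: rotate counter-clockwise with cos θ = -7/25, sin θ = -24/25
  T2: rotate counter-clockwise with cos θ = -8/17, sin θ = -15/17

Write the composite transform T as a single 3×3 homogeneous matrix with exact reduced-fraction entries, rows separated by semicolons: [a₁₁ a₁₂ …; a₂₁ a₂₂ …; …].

T1 = [-7/25 24/25 0; -24/25 -7/25 0; 0 0 1]
T2·T1 = [-304/425 -297/425 0; 297/425 -304/425 0; 0 0 1]

T = [-304/425 -297/425 0; 297/425 -304/425 0; 0 0 1]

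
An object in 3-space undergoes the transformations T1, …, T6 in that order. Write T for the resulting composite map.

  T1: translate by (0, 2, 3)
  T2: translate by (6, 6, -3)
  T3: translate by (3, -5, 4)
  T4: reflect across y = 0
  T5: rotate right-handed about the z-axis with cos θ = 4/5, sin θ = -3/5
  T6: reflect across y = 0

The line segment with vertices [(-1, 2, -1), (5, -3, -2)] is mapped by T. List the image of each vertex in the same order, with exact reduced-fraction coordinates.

image vertices: (17/5, 44/5, 3), (56/5, 42/5, 2)

T1 translate by (0, 2, 3): (-1, 2, -1) → (-1, 4, 2); (5, -3, -2) → (5, -1, 1)
T2 translate by (6, 6, -3): (-1, 4, 2) → (5, 10, -1); (5, -1, 1) → (11, 5, -2)
T3 translate by (3, -5, 4): (5, 10, -1) → (8, 5, 3); (11, 5, -2) → (14, 0, 2)
T4 reflect across y = 0: (8, 5, 3) → (8, -5, 3); (14, 0, 2) → (14, 0, 2)
T5 rotate right-handed about the z-axis with cos θ = 4/5, sin θ = -3/5: (8, -5, 3) → (17/5, -44/5, 3); (14, 0, 2) → (56/5, -42/5, 2)
T6 reflect across y = 0: (17/5, -44/5, 3) → (17/5, 44/5, 3); (56/5, -42/5, 2) → (56/5, 42/5, 2)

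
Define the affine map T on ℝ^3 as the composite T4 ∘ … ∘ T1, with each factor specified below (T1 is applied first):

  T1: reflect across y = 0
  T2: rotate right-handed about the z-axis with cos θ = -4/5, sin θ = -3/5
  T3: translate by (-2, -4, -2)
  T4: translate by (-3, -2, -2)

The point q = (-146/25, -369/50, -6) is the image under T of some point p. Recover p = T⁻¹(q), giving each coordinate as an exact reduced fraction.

p = (3/2, -3/5, -2)

T1 = [1 0 0 0; 0 -1 0 0; 0 0 1 0; 0 0 0 1]
T2·T1 = [-4/5 -3/5 0 0; -3/5 4/5 0 0; 0 0 1 0; 0 0 0 1]
T3·…·T1 = [-4/5 -3/5 0 -2; -3/5 4/5 0 -4; 0 0 1 -2; 0 0 0 1]
T4·…·T1 = [-4/5 -3/5 0 -5; -3/5 4/5 0 -6; 0 0 1 -4; 0 0 0 1]
det M = -1; M⁻¹ = [-4/5 -3/5 0 -38/5; -3/5 4/5 0 9/5; 0 0 1 4; 0 0 0 1]
M⁻¹ · (-146/25, -369/50, -6)ᵀ = (3/2, -3/5, -2)ᵀ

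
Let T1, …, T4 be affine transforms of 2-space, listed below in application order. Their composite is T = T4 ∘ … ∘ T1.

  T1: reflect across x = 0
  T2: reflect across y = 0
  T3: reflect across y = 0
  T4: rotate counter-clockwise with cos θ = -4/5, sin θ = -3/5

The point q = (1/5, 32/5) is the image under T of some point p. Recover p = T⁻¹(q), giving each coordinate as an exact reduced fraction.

T1 = [-1 0 0; 0 1 0; 0 0 1]
T2·T1 = [-1 0 0; 0 -1 0; 0 0 1]
T3·…·T1 = [-1 0 0; 0 1 0; 0 0 1]
T4·…·T1 = [4/5 3/5 0; 3/5 -4/5 0; 0 0 1]
det M = -1; M⁻¹ = [4/5 3/5 0; 3/5 -4/5 0; 0 0 1]
M⁻¹ · (1/5, 32/5)ᵀ = (4, -5)ᵀ

p = (4, -5)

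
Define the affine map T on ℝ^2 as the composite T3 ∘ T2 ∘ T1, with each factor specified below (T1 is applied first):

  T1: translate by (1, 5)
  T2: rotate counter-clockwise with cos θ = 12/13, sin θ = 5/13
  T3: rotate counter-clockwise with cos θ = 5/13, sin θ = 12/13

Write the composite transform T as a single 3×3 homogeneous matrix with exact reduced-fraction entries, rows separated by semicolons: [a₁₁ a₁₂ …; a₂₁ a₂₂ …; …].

T1 = [1 0 1; 0 1 5; 0 0 1]
T2·T1 = [12/13 -5/13 -1; 5/13 12/13 5; 0 0 1]
T3·…·T1 = [0 -1 -5; 1 0 1; 0 0 1]

T = [0 -1 -5; 1 0 1; 0 0 1]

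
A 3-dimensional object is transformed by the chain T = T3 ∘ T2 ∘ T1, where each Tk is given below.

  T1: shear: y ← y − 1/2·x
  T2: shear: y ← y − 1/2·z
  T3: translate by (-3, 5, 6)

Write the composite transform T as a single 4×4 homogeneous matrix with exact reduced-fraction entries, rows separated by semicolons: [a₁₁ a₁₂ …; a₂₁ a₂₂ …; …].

T1 = [1 0 0 0; -1/2 1 0 0; 0 0 1 0; 0 0 0 1]
T2·T1 = [1 0 0 0; -1/2 1 -1/2 0; 0 0 1 0; 0 0 0 1]
T3·…·T1 = [1 0 0 -3; -1/2 1 -1/2 5; 0 0 1 6; 0 0 0 1]

T = [1 0 0 -3; -1/2 1 -1/2 5; 0 0 1 6; 0 0 0 1]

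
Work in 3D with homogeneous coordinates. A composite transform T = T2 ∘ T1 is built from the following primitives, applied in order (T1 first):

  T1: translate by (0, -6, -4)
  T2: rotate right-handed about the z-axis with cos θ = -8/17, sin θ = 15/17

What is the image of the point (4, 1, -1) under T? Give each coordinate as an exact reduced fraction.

T1 translate by (0, -6, -4): (4, 1, -1) → (4, -5, -5)
T2 rotate right-handed about the z-axis with cos θ = -8/17, sin θ = 15/17: (4, -5, -5) → (43/17, 100/17, -5)

T(p) = (43/17, 100/17, -5)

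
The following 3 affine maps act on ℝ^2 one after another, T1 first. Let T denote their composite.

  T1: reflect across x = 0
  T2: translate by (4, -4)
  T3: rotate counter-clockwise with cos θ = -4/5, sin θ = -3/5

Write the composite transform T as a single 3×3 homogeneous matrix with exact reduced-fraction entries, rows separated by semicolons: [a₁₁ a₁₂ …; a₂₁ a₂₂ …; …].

T = [4/5 3/5 -28/5; 3/5 -4/5 4/5; 0 0 1]

T1 = [-1 0 0; 0 1 0; 0 0 1]
T2·T1 = [-1 0 4; 0 1 -4; 0 0 1]
T3·…·T1 = [4/5 3/5 -28/5; 3/5 -4/5 4/5; 0 0 1]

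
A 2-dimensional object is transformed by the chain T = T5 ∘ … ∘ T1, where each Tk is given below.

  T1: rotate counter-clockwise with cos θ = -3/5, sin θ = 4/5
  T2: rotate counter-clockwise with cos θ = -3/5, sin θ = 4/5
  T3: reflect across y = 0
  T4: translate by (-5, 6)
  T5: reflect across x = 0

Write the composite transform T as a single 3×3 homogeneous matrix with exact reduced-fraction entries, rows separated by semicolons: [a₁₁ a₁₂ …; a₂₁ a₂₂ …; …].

T1 = [-3/5 -4/5 0; 4/5 -3/5 0; 0 0 1]
T2·T1 = [-7/25 24/25 0; -24/25 -7/25 0; 0 0 1]
T3·…·T1 = [-7/25 24/25 0; 24/25 7/25 0; 0 0 1]
T4·…·T1 = [-7/25 24/25 -5; 24/25 7/25 6; 0 0 1]
T5·…·T1 = [7/25 -24/25 5; 24/25 7/25 6; 0 0 1]

T = [7/25 -24/25 5; 24/25 7/25 6; 0 0 1]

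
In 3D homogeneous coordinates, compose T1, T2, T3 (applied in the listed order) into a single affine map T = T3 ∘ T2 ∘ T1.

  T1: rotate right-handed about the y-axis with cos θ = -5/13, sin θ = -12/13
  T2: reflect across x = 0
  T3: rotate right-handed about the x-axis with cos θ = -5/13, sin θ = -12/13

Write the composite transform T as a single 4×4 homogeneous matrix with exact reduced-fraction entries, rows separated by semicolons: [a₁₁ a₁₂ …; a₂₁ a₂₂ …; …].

T1 = [-5/13 0 -12/13 0; 0 1 0 0; 12/13 0 -5/13 0; 0 0 0 1]
T2·T1 = [5/13 0 12/13 0; 0 1 0 0; 12/13 0 -5/13 0; 0 0 0 1]
T3·…·T1 = [5/13 0 12/13 0; 144/169 -5/13 -60/169 0; -60/169 -12/13 25/169 0; 0 0 0 1]

T = [5/13 0 12/13 0; 144/169 -5/13 -60/169 0; -60/169 -12/13 25/169 0; 0 0 0 1]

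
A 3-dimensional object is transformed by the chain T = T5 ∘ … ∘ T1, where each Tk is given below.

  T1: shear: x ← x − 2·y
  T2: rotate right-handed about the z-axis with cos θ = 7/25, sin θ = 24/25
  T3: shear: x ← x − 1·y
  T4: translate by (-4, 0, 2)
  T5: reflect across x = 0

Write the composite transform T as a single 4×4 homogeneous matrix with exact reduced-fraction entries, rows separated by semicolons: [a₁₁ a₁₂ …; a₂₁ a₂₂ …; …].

T = [17/25 -3/25 0 4; 24/25 -41/25 0 0; 0 0 1 2; 0 0 0 1]

T1 = [1 -2 0 0; 0 1 0 0; 0 0 1 0; 0 0 0 1]
T2·T1 = [7/25 -38/25 0 0; 24/25 -41/25 0 0; 0 0 1 0; 0 0 0 1]
T3·…·T1 = [-17/25 3/25 0 0; 24/25 -41/25 0 0; 0 0 1 0; 0 0 0 1]
T4·…·T1 = [-17/25 3/25 0 -4; 24/25 -41/25 0 0; 0 0 1 2; 0 0 0 1]
T5·…·T1 = [17/25 -3/25 0 4; 24/25 -41/25 0 0; 0 0 1 2; 0 0 0 1]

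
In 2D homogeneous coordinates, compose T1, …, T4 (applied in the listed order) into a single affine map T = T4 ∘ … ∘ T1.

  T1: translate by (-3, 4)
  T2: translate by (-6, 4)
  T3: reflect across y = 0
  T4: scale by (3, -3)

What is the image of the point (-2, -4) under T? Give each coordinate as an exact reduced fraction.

T(p) = (-33, 12)

T1 translate by (-3, 4): (-2, -4) → (-5, 0)
T2 translate by (-6, 4): (-5, 0) → (-11, 4)
T3 reflect across y = 0: (-11, 4) → (-11, -4)
T4 scale by (3, -3): (-11, -4) → (-33, 12)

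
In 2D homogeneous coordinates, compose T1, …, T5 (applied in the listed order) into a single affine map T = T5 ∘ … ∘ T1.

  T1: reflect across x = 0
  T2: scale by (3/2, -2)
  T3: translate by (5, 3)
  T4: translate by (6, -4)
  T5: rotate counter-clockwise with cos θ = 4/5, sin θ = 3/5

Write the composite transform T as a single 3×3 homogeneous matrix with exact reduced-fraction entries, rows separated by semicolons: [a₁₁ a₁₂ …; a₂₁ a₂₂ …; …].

T1 = [-1 0 0; 0 1 0; 0 0 1]
T2·T1 = [-3/2 0 0; 0 -2 0; 0 0 1]
T3·…·T1 = [-3/2 0 5; 0 -2 3; 0 0 1]
T4·…·T1 = [-3/2 0 11; 0 -2 -1; 0 0 1]
T5·…·T1 = [-6/5 6/5 47/5; -9/10 -8/5 29/5; 0 0 1]

T = [-6/5 6/5 47/5; -9/10 -8/5 29/5; 0 0 1]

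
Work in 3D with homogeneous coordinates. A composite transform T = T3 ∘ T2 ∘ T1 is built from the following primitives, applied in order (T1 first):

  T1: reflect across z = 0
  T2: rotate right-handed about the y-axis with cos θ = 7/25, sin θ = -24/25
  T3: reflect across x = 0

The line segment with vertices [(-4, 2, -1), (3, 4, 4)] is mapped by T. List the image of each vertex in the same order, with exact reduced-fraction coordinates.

image vertices: (52/25, 2, -89/25), (-117/25, 4, 44/25)

T1 reflect across z = 0: (-4, 2, -1) → (-4, 2, 1); (3, 4, 4) → (3, 4, -4)
T2 rotate right-handed about the y-axis with cos θ = 7/25, sin θ = -24/25: (-4, 2, 1) → (-52/25, 2, -89/25); (3, 4, -4) → (117/25, 4, 44/25)
T3 reflect across x = 0: (-52/25, 2, -89/25) → (52/25, 2, -89/25); (117/25, 4, 44/25) → (-117/25, 4, 44/25)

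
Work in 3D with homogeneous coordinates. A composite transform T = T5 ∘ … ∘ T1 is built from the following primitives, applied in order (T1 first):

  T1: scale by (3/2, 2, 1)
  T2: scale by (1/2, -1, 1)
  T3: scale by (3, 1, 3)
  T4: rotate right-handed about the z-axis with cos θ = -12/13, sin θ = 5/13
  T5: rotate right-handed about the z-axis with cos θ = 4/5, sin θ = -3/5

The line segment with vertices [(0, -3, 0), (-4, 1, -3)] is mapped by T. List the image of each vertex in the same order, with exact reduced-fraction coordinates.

T1 scale by (3/2, 2, 1): (0, -3, 0) → (0, -6, 0); (-4, 1, -3) → (-6, 2, -3)
T2 scale by (1/2, -1, 1): (0, -6, 0) → (0, 6, 0); (-6, 2, -3) → (-3, -2, -3)
T3 scale by (3, 1, 3): (0, 6, 0) → (0, 6, 0); (-3, -2, -3) → (-9, -2, -9)
T4 rotate right-handed about the z-axis with cos θ = -12/13, sin θ = 5/13: (0, 6, 0) → (-30/13, -72/13, 0); (-9, -2, -9) → (118/13, -21/13, -9)
T5 rotate right-handed about the z-axis with cos θ = 4/5, sin θ = -3/5: (-30/13, -72/13, 0) → (-336/65, -198/65, 0); (118/13, -21/13, -9) → (409/65, -438/65, -9)

image vertices: (-336/65, -198/65, 0), (409/65, -438/65, -9)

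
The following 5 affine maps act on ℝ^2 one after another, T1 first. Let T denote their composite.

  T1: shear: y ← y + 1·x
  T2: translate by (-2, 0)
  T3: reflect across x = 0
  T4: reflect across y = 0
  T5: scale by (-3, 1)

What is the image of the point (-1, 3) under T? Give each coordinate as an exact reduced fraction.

T1 shear: y ← y + 1·x: (-1, 3) → (-1, 2)
T2 translate by (-2, 0): (-1, 2) → (-3, 2)
T3 reflect across x = 0: (-3, 2) → (3, 2)
T4 reflect across y = 0: (3, 2) → (3, -2)
T5 scale by (-3, 1): (3, -2) → (-9, -2)

T(p) = (-9, -2)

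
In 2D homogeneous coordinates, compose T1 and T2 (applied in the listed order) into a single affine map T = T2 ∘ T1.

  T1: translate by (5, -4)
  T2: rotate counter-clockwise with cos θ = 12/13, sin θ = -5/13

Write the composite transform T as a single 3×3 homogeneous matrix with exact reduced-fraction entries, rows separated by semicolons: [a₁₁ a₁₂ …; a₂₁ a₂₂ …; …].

T1 = [1 0 5; 0 1 -4; 0 0 1]
T2·T1 = [12/13 5/13 40/13; -5/13 12/13 -73/13; 0 0 1]

T = [12/13 5/13 40/13; -5/13 12/13 -73/13; 0 0 1]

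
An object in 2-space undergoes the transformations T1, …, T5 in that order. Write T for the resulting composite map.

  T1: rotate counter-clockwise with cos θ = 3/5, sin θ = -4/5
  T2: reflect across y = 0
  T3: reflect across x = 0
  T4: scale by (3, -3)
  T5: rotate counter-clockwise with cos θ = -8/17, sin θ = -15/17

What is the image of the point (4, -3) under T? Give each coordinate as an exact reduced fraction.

T1 rotate counter-clockwise with cos θ = 3/5, sin θ = -4/5: (4, -3) → (0, -5)
T2 reflect across y = 0: (0, -5) → (0, 5)
T3 reflect across x = 0: (0, 5) → (0, 5)
T4 scale by (3, -3): (0, 5) → (0, -15)
T5 rotate counter-clockwise with cos θ = -8/17, sin θ = -15/17: (0, -15) → (-225/17, 120/17)

T(p) = (-225/17, 120/17)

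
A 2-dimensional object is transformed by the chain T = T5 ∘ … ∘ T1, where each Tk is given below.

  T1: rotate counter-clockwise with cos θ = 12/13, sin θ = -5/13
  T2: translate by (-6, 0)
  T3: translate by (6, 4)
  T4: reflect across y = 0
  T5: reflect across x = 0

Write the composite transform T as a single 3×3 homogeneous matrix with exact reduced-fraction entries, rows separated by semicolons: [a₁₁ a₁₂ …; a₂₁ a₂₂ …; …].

T = [-12/13 -5/13 0; 5/13 -12/13 -4; 0 0 1]

T1 = [12/13 5/13 0; -5/13 12/13 0; 0 0 1]
T2·T1 = [12/13 5/13 -6; -5/13 12/13 0; 0 0 1]
T3·…·T1 = [12/13 5/13 0; -5/13 12/13 4; 0 0 1]
T4·…·T1 = [12/13 5/13 0; 5/13 -12/13 -4; 0 0 1]
T5·…·T1 = [-12/13 -5/13 0; 5/13 -12/13 -4; 0 0 1]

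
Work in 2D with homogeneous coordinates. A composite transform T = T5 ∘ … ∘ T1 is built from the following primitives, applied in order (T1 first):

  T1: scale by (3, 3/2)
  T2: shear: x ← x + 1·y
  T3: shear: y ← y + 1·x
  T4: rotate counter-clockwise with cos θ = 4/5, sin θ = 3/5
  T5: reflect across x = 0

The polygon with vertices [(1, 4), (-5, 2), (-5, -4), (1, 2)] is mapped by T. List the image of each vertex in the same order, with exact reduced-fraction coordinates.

image vertices: (9/5, 87/5), (21/5, -72/5), (3/5, -171/5), (3/5, 54/5)

T1 scale by (3, 3/2): (1, 4) → (3, 6); (-5, 2) → (-15, 3); (-5, -4) → (-15, -6); (1, 2) → (3, 3)
T2 shear: x ← x + 1·y: (3, 6) → (9, 6); (-15, 3) → (-12, 3); (-15, -6) → (-21, -6); (3, 3) → (6, 3)
T3 shear: y ← y + 1·x: (9, 6) → (9, 15); (-12, 3) → (-12, -9); (-21, -6) → (-21, -27); (6, 3) → (6, 9)
T4 rotate counter-clockwise with cos θ = 4/5, sin θ = 3/5: (9, 15) → (-9/5, 87/5); (-12, -9) → (-21/5, -72/5); (-21, -27) → (-3/5, -171/5); (6, 9) → (-3/5, 54/5)
T5 reflect across x = 0: (-9/5, 87/5) → (9/5, 87/5); (-21/5, -72/5) → (21/5, -72/5); (-3/5, -171/5) → (3/5, -171/5); (-3/5, 54/5) → (3/5, 54/5)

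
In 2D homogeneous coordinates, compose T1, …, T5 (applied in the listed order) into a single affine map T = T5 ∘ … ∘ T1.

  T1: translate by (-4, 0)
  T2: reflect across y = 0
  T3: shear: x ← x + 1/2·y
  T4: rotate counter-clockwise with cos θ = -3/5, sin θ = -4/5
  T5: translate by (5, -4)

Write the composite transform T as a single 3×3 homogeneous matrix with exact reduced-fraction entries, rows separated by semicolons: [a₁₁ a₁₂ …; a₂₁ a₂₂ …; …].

T1 = [1 0 -4; 0 1 0; 0 0 1]
T2·T1 = [1 0 -4; 0 -1 0; 0 0 1]
T3·…·T1 = [1 -1/2 -4; 0 -1 0; 0 0 1]
T4·…·T1 = [-3/5 -1/2 12/5; -4/5 1 16/5; 0 0 1]
T5·…·T1 = [-3/5 -1/2 37/5; -4/5 1 -4/5; 0 0 1]

T = [-3/5 -1/2 37/5; -4/5 1 -4/5; 0 0 1]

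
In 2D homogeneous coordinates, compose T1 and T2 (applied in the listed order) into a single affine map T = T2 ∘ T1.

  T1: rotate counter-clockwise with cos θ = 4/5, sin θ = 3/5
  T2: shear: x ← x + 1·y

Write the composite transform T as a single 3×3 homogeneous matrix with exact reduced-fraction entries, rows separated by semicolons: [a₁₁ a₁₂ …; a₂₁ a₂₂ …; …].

T = [7/5 1/5 0; 3/5 4/5 0; 0 0 1]

T1 = [4/5 -3/5 0; 3/5 4/5 0; 0 0 1]
T2·T1 = [7/5 1/5 0; 3/5 4/5 0; 0 0 1]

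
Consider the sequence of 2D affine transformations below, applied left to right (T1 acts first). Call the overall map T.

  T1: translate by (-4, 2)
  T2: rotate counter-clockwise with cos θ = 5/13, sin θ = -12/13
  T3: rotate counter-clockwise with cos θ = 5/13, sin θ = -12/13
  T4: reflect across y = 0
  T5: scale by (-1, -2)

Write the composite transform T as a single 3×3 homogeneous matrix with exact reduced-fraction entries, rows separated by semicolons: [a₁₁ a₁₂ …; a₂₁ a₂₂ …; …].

T = [119/169 -120/169 -716/169; -240/169 -238/169 484/169; 0 0 1]

T1 = [1 0 -4; 0 1 2; 0 0 1]
T2·T1 = [5/13 12/13 4/13; -12/13 5/13 58/13; 0 0 1]
T3·…·T1 = [-119/169 120/169 716/169; -120/169 -119/169 242/169; 0 0 1]
T4·…·T1 = [-119/169 120/169 716/169; 120/169 119/169 -242/169; 0 0 1]
T5·…·T1 = [119/169 -120/169 -716/169; -240/169 -238/169 484/169; 0 0 1]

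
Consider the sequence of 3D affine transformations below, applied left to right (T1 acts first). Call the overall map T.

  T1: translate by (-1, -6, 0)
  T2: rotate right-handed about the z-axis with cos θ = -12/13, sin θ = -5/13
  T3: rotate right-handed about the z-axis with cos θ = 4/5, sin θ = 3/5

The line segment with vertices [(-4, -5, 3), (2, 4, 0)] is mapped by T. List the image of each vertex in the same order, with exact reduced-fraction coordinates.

T1 translate by (-1, -6, 0): (-4, -5, 3) → (-5, -11, 3); (2, 4, 0) → (1, -2, 0)
T2 rotate right-handed about the z-axis with cos θ = -12/13, sin θ = -5/13: (-5, -11, 3) → (5/13, 157/13, 3); (1, -2, 0) → (-22/13, 19/13, 0)
T3 rotate right-handed about the z-axis with cos θ = 4/5, sin θ = 3/5: (5/13, 157/13, 3) → (-451/65, 643/65, 3); (-22/13, 19/13, 0) → (-29/13, 2/13, 0)

image vertices: (-451/65, 643/65, 3), (-29/13, 2/13, 0)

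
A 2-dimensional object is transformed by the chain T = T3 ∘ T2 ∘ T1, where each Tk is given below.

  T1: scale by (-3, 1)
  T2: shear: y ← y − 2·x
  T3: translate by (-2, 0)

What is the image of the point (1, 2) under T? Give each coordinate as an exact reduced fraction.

T1 scale by (-3, 1): (1, 2) → (-3, 2)
T2 shear: y ← y − 2·x: (-3, 2) → (-3, 8)
T3 translate by (-2, 0): (-3, 8) → (-5, 8)

T(p) = (-5, 8)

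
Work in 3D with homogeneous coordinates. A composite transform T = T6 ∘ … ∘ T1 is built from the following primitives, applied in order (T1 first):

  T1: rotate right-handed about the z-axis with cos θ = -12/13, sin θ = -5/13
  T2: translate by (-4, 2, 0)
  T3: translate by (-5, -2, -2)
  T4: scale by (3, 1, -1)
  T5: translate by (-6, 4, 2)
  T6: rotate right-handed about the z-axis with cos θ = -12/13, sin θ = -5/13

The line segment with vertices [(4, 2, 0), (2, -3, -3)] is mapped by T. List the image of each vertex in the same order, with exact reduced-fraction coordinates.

T1 rotate right-handed about the z-axis with cos θ = -12/13, sin θ = -5/13: (4, 2, 0) → (-38/13, -44/13, 0); (2, -3, -3) → (-3, 2, -3)
T2 translate by (-4, 2, 0): (-38/13, -44/13, 0) → (-90/13, -18/13, 0); (-3, 2, -3) → (-7, 4, -3)
T3 translate by (-5, -2, -2): (-90/13, -18/13, 0) → (-155/13, -44/13, -2); (-7, 4, -3) → (-12, 2, -5)
T4 scale by (3, 1, -1): (-155/13, -44/13, -2) → (-465/13, -44/13, 2); (-12, 2, -5) → (-36, 2, 5)
T5 translate by (-6, 4, 2): (-465/13, -44/13, 2) → (-543/13, 8/13, 4); (-36, 2, 5) → (-42, 6, 7)
T6 rotate right-handed about the z-axis with cos θ = -12/13, sin θ = -5/13: (-543/13, 8/13, 4) → (6556/169, 2619/169, 4); (-42, 6, 7) → (534/13, 138/13, 7)

image vertices: (6556/169, 2619/169, 4), (534/13, 138/13, 7)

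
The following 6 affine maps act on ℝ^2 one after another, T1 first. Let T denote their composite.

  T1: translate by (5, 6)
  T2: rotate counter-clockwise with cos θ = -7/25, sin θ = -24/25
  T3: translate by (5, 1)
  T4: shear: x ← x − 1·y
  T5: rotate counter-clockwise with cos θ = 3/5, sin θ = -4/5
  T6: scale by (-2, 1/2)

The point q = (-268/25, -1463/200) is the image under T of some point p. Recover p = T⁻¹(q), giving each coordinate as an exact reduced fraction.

p = (-5/4, 3/4)

T1 = [1 0 5; 0 1 6; 0 0 1]
T2·T1 = [-7/25 24/25 109/25; -24/25 -7/25 -162/25; 0 0 1]
T3·…·T1 = [-7/25 24/25 234/25; -24/25 -7/25 -137/25; 0 0 1]
T4·…·T1 = [17/25 31/25 371/25; -24/25 -7/25 -137/25; 0 0 1]
T5·…·T1 = [-9/25 13/25 113/25; -28/25 -29/25 -379/25; 0 0 1]
T6·…·T1 = [18/25 -26/25 -226/25; -14/25 -29/50 -379/50; 0 0 1]
det M = -1; M⁻¹ = [29/50 -26/25 -66/25; -14/25 -18/25 -263/25; 0 0 1]
M⁻¹ · (-268/25, -1463/200)ᵀ = (-5/4, 3/4)ᵀ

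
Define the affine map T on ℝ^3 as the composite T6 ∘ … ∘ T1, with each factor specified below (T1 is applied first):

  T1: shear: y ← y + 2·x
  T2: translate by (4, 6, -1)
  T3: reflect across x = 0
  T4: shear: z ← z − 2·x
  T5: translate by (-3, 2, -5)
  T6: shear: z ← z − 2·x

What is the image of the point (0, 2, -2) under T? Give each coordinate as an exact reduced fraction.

T1 shear: y ← y + 2·x: (0, 2, -2) → (0, 2, -2)
T2 translate by (4, 6, -1): (0, 2, -2) → (4, 8, -3)
T3 reflect across x = 0: (4, 8, -3) → (-4, 8, -3)
T4 shear: z ← z − 2·x: (-4, 8, -3) → (-4, 8, 5)
T5 translate by (-3, 2, -5): (-4, 8, 5) → (-7, 10, 0)
T6 shear: z ← z − 2·x: (-7, 10, 0) → (-7, 10, 14)

T(p) = (-7, 10, 14)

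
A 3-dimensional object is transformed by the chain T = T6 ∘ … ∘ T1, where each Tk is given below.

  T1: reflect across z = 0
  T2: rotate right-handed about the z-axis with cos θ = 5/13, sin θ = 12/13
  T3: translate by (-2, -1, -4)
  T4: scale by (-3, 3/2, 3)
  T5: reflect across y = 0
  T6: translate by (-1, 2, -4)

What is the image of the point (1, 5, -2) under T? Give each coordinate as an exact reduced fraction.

T1 reflect across z = 0: (1, 5, -2) → (1, 5, 2)
T2 rotate right-handed about the z-axis with cos θ = 5/13, sin θ = 12/13: (1, 5, 2) → (-55/13, 37/13, 2)
T3 translate by (-2, -1, -4): (-55/13, 37/13, 2) → (-81/13, 24/13, -2)
T4 scale by (-3, 3/2, 3): (-81/13, 24/13, -2) → (243/13, 36/13, -6)
T5 reflect across y = 0: (243/13, 36/13, -6) → (243/13, -36/13, -6)
T6 translate by (-1, 2, -4): (243/13, -36/13, -6) → (230/13, -10/13, -10)

T(p) = (230/13, -10/13, -10)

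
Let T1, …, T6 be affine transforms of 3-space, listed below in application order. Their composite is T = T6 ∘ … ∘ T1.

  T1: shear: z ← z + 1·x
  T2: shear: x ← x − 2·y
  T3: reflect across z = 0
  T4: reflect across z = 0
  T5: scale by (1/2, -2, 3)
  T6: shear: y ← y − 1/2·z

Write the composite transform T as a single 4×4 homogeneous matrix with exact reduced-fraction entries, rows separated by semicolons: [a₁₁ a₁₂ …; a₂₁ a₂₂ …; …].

T = [1/2 -1 0 0; -3/2 -2 -3/2 0; 3 0 3 0; 0 0 0 1]

T1 = [1 0 0 0; 0 1 0 0; 1 0 1 0; 0 0 0 1]
T2·T1 = [1 -2 0 0; 0 1 0 0; 1 0 1 0; 0 0 0 1]
T3·…·T1 = [1 -2 0 0; 0 1 0 0; -1 0 -1 0; 0 0 0 1]
T4·…·T1 = [1 -2 0 0; 0 1 0 0; 1 0 1 0; 0 0 0 1]
T5·…·T1 = [1/2 -1 0 0; 0 -2 0 0; 3 0 3 0; 0 0 0 1]
T6·…·T1 = [1/2 -1 0 0; -3/2 -2 -3/2 0; 3 0 3 0; 0 0 0 1]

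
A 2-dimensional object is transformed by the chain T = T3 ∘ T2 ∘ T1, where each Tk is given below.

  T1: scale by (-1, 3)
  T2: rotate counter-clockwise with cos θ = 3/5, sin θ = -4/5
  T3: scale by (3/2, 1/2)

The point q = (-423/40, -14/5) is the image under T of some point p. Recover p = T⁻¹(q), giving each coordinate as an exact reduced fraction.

T1 = [-1 0 0; 0 3 0; 0 0 1]
T2·T1 = [-3/5 12/5 0; 4/5 9/5 0; 0 0 1]
T3·…·T1 = [-9/10 18/5 0; 2/5 9/10 0; 0 0 1]
det M = -9/4; M⁻¹ = [-2/5 8/5 0; 8/45 2/5 0; 0 0 1]
M⁻¹ · (-423/40, -14/5)ᵀ = (-1/4, -3)ᵀ

p = (-1/4, -3)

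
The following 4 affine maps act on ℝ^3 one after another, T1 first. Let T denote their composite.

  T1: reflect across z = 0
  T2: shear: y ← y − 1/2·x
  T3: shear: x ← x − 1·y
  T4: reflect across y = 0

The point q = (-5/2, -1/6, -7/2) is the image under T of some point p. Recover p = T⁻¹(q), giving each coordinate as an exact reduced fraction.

T1 = [1 0 0 0; 0 1 0 0; 0 0 -1 0; 0 0 0 1]
T2·T1 = [1 0 0 0; -1/2 1 0 0; 0 0 -1 0; 0 0 0 1]
T3·…·T1 = [3/2 -1 0 0; -1/2 1 0 0; 0 0 -1 0; 0 0 0 1]
T4·…·T1 = [3/2 -1 0 0; 1/2 -1 0 0; 0 0 -1 0; 0 0 0 1]
det M = 1; M⁻¹ = [1 -1 0 0; 1/2 -3/2 0 0; 0 0 -1 0; 0 0 0 1]
M⁻¹ · (-5/2, -1/6, -7/2)ᵀ = (-7/3, -1, 7/2)ᵀ

p = (-7/3, -1, 7/2)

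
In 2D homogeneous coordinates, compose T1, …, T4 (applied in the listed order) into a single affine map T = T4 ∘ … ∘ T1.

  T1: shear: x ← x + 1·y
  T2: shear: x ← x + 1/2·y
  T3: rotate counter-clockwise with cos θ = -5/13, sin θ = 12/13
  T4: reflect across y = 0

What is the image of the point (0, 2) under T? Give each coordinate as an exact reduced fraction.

T1 shear: x ← x + 1·y: (0, 2) → (2, 2)
T2 shear: x ← x + 1/2·y: (2, 2) → (3, 2)
T3 rotate counter-clockwise with cos θ = -5/13, sin θ = 12/13: (3, 2) → (-3, 2)
T4 reflect across y = 0: (-3, 2) → (-3, -2)

T(p) = (-3, -2)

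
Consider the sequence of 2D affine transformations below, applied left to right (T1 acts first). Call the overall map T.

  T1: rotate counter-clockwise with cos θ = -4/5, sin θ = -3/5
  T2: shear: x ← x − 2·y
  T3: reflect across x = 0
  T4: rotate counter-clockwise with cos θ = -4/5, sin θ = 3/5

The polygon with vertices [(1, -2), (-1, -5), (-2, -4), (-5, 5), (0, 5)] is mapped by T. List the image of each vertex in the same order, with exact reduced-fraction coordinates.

T1 rotate counter-clockwise with cos θ = -4/5, sin θ = -3/5: (1, -2) → (-2, 1); (-1, -5) → (-11/5, 23/5); (-2, -4) → (-4/5, 22/5); (-5, 5) → (7, -1); (0, 5) → (3, -4)
T2 shear: x ← x − 2·y: (-2, 1) → (-4, 1); (-11/5, 23/5) → (-57/5, 23/5); (-4/5, 22/5) → (-48/5, 22/5); (7, -1) → (9, -1); (3, -4) → (11, -4)
T3 reflect across x = 0: (-4, 1) → (4, 1); (-57/5, 23/5) → (57/5, 23/5); (-48/5, 22/5) → (48/5, 22/5); (9, -1) → (-9, -1); (11, -4) → (-11, -4)
T4 rotate counter-clockwise with cos θ = -4/5, sin θ = 3/5: (4, 1) → (-19/5, 8/5); (57/5, 23/5) → (-297/25, 79/25); (48/5, 22/5) → (-258/25, 56/25); (-9, -1) → (39/5, -23/5); (-11, -4) → (56/5, -17/5)

image vertices: (-19/5, 8/5), (-297/25, 79/25), (-258/25, 56/25), (39/5, -23/5), (56/5, -17/5)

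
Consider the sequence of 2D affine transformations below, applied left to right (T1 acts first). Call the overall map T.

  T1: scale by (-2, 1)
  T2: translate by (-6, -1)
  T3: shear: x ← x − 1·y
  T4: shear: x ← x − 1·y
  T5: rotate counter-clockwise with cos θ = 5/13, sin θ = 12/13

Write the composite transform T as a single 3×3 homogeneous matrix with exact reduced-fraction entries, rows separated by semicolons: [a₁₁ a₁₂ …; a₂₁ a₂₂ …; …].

T1 = [-2 0 0; 0 1 0; 0 0 1]
T2·T1 = [-2 0 -6; 0 1 -1; 0 0 1]
T3·…·T1 = [-2 -1 -5; 0 1 -1; 0 0 1]
T4·…·T1 = [-2 -2 -4; 0 1 -1; 0 0 1]
T5·…·T1 = [-10/13 -22/13 -8/13; -24/13 -19/13 -53/13; 0 0 1]

T = [-10/13 -22/13 -8/13; -24/13 -19/13 -53/13; 0 0 1]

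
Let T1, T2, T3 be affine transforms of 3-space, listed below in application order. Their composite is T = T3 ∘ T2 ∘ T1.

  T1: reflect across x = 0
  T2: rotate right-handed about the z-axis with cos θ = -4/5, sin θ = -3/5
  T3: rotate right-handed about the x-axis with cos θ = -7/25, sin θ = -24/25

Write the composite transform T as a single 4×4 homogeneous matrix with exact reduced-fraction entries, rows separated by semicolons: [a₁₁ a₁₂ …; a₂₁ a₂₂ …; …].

T1 = [-1 0 0 0; 0 1 0 0; 0 0 1 0; 0 0 0 1]
T2·T1 = [4/5 3/5 0 0; 3/5 -4/5 0 0; 0 0 1 0; 0 0 0 1]
T3·…·T1 = [4/5 3/5 0 0; -21/125 28/125 24/25 0; -72/125 96/125 -7/25 0; 0 0 0 1]

T = [4/5 3/5 0 0; -21/125 28/125 24/25 0; -72/125 96/125 -7/25 0; 0 0 0 1]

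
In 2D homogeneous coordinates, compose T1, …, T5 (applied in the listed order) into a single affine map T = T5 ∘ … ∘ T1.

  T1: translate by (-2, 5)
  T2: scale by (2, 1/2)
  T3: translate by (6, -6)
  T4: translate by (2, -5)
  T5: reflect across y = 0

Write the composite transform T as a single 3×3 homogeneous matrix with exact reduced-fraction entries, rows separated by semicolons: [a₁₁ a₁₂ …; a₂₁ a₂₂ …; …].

T = [2 0 4; 0 -1/2 17/2; 0 0 1]

T1 = [1 0 -2; 0 1 5; 0 0 1]
T2·T1 = [2 0 -4; 0 1/2 5/2; 0 0 1]
T3·…·T1 = [2 0 2; 0 1/2 -7/2; 0 0 1]
T4·…·T1 = [2 0 4; 0 1/2 -17/2; 0 0 1]
T5·…·T1 = [2 0 4; 0 -1/2 17/2; 0 0 1]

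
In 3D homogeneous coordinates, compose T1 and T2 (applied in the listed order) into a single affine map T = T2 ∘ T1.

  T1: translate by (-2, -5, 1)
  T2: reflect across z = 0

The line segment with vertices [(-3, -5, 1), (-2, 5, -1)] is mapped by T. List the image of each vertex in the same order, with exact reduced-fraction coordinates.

T1 translate by (-2, -5, 1): (-3, -5, 1) → (-5, -10, 2); (-2, 5, -1) → (-4, 0, 0)
T2 reflect across z = 0: (-5, -10, 2) → (-5, -10, -2); (-4, 0, 0) → (-4, 0, 0)

image vertices: (-5, -10, -2), (-4, 0, 0)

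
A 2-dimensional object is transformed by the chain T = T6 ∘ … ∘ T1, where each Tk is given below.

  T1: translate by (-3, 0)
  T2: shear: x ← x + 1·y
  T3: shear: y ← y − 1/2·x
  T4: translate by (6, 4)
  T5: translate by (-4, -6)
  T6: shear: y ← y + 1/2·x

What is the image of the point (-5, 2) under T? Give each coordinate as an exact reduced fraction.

T1 translate by (-3, 0): (-5, 2) → (-8, 2)
T2 shear: x ← x + 1·y: (-8, 2) → (-6, 2)
T3 shear: y ← y − 1/2·x: (-6, 2) → (-6, 5)
T4 translate by (6, 4): (-6, 5) → (0, 9)
T5 translate by (-4, -6): (0, 9) → (-4, 3)
T6 shear: y ← y + 1/2·x: (-4, 3) → (-4, 1)

T(p) = (-4, 1)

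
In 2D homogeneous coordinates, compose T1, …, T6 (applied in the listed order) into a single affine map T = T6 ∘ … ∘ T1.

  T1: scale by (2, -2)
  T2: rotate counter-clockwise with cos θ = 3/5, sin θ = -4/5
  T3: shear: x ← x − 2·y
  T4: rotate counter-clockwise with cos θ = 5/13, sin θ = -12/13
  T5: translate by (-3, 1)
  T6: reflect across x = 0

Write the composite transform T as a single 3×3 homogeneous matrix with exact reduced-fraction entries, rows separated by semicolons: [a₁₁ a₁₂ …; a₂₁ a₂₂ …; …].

T1 = [2 0 0; 0 -2 0; 0 0 1]
T2·T1 = [6/5 -8/5 0; -8/5 -6/5 0; 0 0 1]
T3·…·T1 = [22/5 4/5 0; -8/5 -6/5 0; 0 0 1]
T4·…·T1 = [14/65 -4/5 0; -304/65 -6/5 0; 0 0 1]
T5·…·T1 = [14/65 -4/5 -3; -304/65 -6/5 1; 0 0 1]
T6·…·T1 = [-14/65 4/5 3; -304/65 -6/5 1; 0 0 1]

T = [-14/65 4/5 3; -304/65 -6/5 1; 0 0 1]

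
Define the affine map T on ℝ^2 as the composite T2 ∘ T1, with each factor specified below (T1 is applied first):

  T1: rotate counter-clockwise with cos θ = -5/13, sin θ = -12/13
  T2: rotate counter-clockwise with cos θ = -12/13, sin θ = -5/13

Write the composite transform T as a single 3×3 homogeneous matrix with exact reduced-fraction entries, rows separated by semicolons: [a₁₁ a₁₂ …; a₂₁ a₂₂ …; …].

T = [0 -1 0; 1 0 0; 0 0 1]

T1 = [-5/13 12/13 0; -12/13 -5/13 0; 0 0 1]
T2·T1 = [0 -1 0; 1 0 0; 0 0 1]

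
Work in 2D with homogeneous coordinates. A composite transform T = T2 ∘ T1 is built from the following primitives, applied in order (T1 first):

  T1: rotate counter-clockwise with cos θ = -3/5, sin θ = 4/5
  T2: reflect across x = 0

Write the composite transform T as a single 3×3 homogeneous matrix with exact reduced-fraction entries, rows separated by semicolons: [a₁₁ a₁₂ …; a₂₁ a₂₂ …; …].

T1 = [-3/5 -4/5 0; 4/5 -3/5 0; 0 0 1]
T2·T1 = [3/5 4/5 0; 4/5 -3/5 0; 0 0 1]

T = [3/5 4/5 0; 4/5 -3/5 0; 0 0 1]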